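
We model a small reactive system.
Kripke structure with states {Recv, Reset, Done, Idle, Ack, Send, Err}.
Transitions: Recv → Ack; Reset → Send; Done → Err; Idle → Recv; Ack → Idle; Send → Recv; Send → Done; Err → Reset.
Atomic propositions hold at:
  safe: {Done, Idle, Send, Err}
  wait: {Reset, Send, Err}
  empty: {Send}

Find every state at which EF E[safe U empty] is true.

E[safe U empty]: least fixpoint, start Z0 = Sat(empty) = {Send}, add states in Sat(safe) with some successor in Z. Already a fixed point.
Sat(E[safe U empty]) = {Send}
EF E[safe U empty]: least fixpoint, start Z0 = {Send}, add states with some successor in Z. Z1 = {Reset, Send}; Z2 = {Reset, Send, Err}; Z3 = {Reset, Done, Send, Err}; fixed.
Sat(EF E[safe U empty]) = {Reset, Done, Send, Err}

{Reset, Done, Send, Err}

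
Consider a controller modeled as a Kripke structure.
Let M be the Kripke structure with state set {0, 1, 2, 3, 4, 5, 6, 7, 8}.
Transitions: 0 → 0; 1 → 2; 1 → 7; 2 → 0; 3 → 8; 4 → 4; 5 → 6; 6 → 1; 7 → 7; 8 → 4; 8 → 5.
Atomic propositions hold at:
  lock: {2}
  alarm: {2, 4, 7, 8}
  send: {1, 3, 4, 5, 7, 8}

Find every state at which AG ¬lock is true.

Sat(¬lock) = {0, 1, 3, 4, 5, 6, 7, 8}
AG ¬lock: greatest fixpoint, start Z0 = {0, 1, 3, 4, 5, 6, 7, 8}, keep only states in Sat with every successor in Z. Z1 = {0, 3, 4, 5, 6, 7, 8}; Z2 = {0, 3, 4, 5, 7, 8}; Z3 = {0, 3, 4, 7, 8}; Z4 = {0, 3, 4, 7}; Z5 = {0, 4, 7}; fixed.
Sat(AG ¬lock) = {0, 4, 7}

{0, 4, 7}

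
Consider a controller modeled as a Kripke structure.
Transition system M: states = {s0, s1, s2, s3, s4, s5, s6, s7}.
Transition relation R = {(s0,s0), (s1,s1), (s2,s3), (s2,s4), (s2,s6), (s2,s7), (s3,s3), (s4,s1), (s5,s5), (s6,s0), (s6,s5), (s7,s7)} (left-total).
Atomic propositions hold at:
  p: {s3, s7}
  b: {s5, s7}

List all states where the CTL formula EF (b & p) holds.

Sat(b & p) = {s7}
EF (b & p): least fixpoint, start Z0 = {s7}, add states with some successor in Z. Z1 = {s2, s7}; fixed.
Sat(EF (b & p)) = {s2, s7}

{s2, s7}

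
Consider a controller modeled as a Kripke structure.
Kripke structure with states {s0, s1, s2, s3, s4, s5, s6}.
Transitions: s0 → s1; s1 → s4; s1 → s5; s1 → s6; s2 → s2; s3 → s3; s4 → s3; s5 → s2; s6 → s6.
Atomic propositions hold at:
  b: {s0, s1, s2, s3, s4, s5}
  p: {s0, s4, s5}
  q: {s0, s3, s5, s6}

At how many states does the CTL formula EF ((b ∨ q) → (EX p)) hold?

2

Sat(b ∨ q) = {s0, s1, s2, s3, s4, s5, s6}
Sat(EX p) = {s : some successor in {s0, s4, s5}} = {s1}
Sat((b ∨ q) → (EX p)) = {s1}
EF ((b ∨ q) → (EX p)): least fixpoint, start Z0 = {s1}, add states with some successor in Z. Z1 = {s0, s1}; fixed.
Sat(EF ((b ∨ q) → (EX p))) = {s0, s1}
|Sat(EF ((b ∨ q) → (EX p)))| = |{s0, s1}| = 2.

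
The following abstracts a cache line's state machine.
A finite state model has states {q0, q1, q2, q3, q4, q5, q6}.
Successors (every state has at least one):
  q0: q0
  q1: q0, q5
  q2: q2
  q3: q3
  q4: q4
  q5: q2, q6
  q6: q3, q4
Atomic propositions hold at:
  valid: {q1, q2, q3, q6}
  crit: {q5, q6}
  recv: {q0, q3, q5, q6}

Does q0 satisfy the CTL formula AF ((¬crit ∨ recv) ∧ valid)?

Sat(¬crit) = {q0, q1, q2, q3, q4}
Sat(¬crit ∨ recv) = {q0, q1, q2, q3, q4, q5, q6}
Sat((¬crit ∨ recv) ∧ valid) = {q1, q2, q3, q6}
AF ((¬crit ∨ recv) ∧ valid): least fixpoint, start Z0 = {q1, q2, q3, q6}, add states with every successor in Z. Z1 = {q1, q2, q3, q5, q6}; fixed.
Sat(AF ((¬crit ∨ recv) ∧ valid)) = {q1, q2, q3, q5, q6}
q0 ∉ Sat(AF ((¬crit ∨ recv) ∧ valid)) = {q1, q2, q3, q5, q6}, so the formula does not hold at q0.

No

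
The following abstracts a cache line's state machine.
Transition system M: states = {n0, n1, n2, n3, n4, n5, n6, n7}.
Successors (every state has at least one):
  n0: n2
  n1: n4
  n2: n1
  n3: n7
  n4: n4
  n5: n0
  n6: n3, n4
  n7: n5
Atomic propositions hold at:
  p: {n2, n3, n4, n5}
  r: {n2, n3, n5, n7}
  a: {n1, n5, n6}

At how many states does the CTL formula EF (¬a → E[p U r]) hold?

7

Sat(¬a) = {n0, n2, n3, n4, n7}
E[p U r]: least fixpoint, start Z0 = Sat(r) = {n2, n3, n5, n7}, add states in Sat(p) with some successor in Z. Already a fixed point.
Sat(E[p U r]) = {n2, n3, n5, n7}
Sat(¬a → E[p U r]) = {n1, n2, n3, n5, n6, n7}
EF (¬a → E[p U r]): least fixpoint, start Z0 = {n1, n2, n3, n5, n6, n7}, add states with some successor in Z. Z1 = {n0, n1, n2, n3, n5, n6, n7}; fixed.
Sat(EF (¬a → E[p U r])) = {n0, n1, n2, n3, n5, n6, n7}
|Sat(EF (¬a → E[p U r]))| = |{n0, n1, n2, n3, n5, n6, n7}| = 7.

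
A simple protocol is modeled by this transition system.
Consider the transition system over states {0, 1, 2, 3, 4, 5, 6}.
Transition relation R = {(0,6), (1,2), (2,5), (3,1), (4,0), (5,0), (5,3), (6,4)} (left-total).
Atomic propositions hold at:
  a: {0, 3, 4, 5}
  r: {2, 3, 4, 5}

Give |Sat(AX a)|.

Sat(AX a) = {s : every successor in {0, 3, 4, 5}} = {2, 4, 5, 6}
|Sat(AX a)| = |{2, 4, 5, 6}| = 4.

4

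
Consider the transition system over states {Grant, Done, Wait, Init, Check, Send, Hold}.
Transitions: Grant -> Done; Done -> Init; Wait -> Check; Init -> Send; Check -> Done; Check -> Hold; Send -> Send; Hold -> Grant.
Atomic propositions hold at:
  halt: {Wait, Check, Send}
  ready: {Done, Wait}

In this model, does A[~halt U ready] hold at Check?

Sat(~halt) = {Grant, Done, Init, Hold}
A[~halt U ready]: least fixpoint, start Z0 = Sat(ready) = {Done, Wait}, add states in Sat(~halt) with every successor in Z. Z1 = {Grant, Done, Wait}; Z2 = {Grant, Done, Wait, Hold}; fixed.
Sat(A[~halt U ready]) = {Grant, Done, Wait, Hold}
Check ∉ Sat(A[~halt U ready]) = {Grant, Done, Wait, Hold}, so the formula does not hold at Check.

No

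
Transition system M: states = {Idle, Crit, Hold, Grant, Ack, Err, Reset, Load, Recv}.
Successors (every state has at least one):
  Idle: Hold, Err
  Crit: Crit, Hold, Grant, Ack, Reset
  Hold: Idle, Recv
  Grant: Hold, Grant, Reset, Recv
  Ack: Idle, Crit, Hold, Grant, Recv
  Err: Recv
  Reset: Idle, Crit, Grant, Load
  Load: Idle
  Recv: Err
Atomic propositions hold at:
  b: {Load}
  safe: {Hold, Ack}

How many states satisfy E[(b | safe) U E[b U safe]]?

Sat(b | safe) = {Hold, Ack, Load}
E[b U safe]: least fixpoint, start Z0 = Sat(safe) = {Hold, Ack}, add states in Sat(b) with some successor in Z. Already a fixed point.
Sat(E[b U safe]) = {Hold, Ack}
E[(b | safe) U E[b U safe]]: least fixpoint, start Z0 = Sat(E[b U safe]) = {Hold, Ack}, add states in Sat(b | safe) with some successor in Z. Already a fixed point.
Sat(E[(b | safe) U E[b U safe]]) = {Hold, Ack}
|Sat(E[(b | safe) U E[b U safe]])| = |{Hold, Ack}| = 2.

2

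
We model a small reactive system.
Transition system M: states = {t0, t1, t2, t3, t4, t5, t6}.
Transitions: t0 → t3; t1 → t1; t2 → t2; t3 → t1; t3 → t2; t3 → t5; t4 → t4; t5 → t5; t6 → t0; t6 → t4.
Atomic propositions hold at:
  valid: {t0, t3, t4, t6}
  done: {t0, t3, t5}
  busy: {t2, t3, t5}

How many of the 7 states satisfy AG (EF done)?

1

EF done: least fixpoint, start Z0 = {t0, t3, t5}, add states with some successor in Z. Z1 = {t0, t3, t5, t6}; fixed.
Sat(EF done) = {t0, t3, t5, t6}
AG (EF done): greatest fixpoint, start Z0 = {t0, t3, t5, t6}, keep only states in Sat with every successor in Z. Z1 = {t0, t5}; Z2 = {t5}; fixed.
Sat(AG (EF done)) = {t5}
|Sat(AG (EF done))| = |{t5}| = 1.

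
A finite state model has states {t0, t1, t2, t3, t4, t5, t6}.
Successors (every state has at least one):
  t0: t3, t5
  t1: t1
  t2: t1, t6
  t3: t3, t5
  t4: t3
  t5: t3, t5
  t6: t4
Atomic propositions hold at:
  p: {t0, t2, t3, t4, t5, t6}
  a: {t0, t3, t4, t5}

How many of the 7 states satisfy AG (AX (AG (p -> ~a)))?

Sat(~a) = {t1, t2, t6}
Sat(p -> ~a) = {t1, t2, t6}
AG (p -> ~a): greatest fixpoint, start Z0 = {t1, t2, t6}, keep only states in Sat with every successor in Z. Z1 = {t1, t2}; Z2 = {t1}; fixed.
Sat(AG (p -> ~a)) = {t1}
Sat(AX (AG (p -> ~a))) = {s : every successor in {t1}} = {t1}
AG (AX (AG (p -> ~a))): greatest fixpoint, start Z0 = {t1}, keep only states in Sat with every successor in Z. Already a fixed point.
Sat(AG (AX (AG (p -> ~a)))) = {t1}
|Sat(AG (AX (AG (p -> ~a))))| = |{t1}| = 1.

1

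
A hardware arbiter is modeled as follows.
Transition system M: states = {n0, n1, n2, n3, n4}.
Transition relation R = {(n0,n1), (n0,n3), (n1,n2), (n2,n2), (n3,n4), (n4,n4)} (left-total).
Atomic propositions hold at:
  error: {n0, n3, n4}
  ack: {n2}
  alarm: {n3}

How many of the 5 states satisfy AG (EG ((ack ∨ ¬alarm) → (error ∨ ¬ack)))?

Sat(¬alarm) = {n0, n1, n2, n4}
Sat(ack ∨ ¬alarm) = {n0, n1, n2, n4}
Sat(¬ack) = {n0, n1, n3, n4}
Sat(error ∨ ¬ack) = {n0, n1, n3, n4}
Sat((ack ∨ ¬alarm) → (error ∨ ¬ack)) = {n0, n1, n3, n4}
EG ((ack ∨ ¬alarm) → (error ∨ ¬ack)): greatest fixpoint, start Z0 = {n0, n1, n3, n4}, keep only states in Sat with some successor in Z. Z1 = {n0, n3, n4}; fixed.
Sat(EG ((ack ∨ ¬alarm) → (error ∨ ¬ack))) = {n0, n3, n4}
AG (EG ((ack ∨ ¬alarm) → (error ∨ ¬ack))): greatest fixpoint, start Z0 = {n0, n3, n4}, keep only states in Sat with every successor in Z. Z1 = {n3, n4}; fixed.
Sat(AG (EG ((ack ∨ ¬alarm) → (error ∨ ¬ack)))) = {n3, n4}
|Sat(AG (EG ((ack ∨ ¬alarm) → (error ∨ ¬ack))))| = |{n3, n4}| = 2.

2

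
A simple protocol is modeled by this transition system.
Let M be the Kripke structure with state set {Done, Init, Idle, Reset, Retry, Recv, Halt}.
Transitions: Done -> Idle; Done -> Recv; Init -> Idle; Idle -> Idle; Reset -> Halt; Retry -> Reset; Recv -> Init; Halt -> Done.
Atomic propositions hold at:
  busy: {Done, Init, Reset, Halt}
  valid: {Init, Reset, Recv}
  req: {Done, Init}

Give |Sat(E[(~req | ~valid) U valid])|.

Sat(~req) = {Idle, Reset, Retry, Recv, Halt}
Sat(~valid) = {Done, Idle, Retry, Halt}
Sat(~req | ~valid) = {Done, Idle, Reset, Retry, Recv, Halt}
E[(~req | ~valid) U valid]: least fixpoint, start Z0 = Sat(valid) = {Init, Reset, Recv}, add states in Sat(~req | ~valid) with some successor in Z. Z1 = {Done, Init, Reset, Retry, Recv}; Z2 = {Done, Init, Reset, Retry, Recv, Halt}; fixed.
Sat(E[(~req | ~valid) U valid]) = {Done, Init, Reset, Retry, Recv, Halt}
|Sat(E[(~req | ~valid) U valid])| = |{Done, Init, Reset, Retry, Recv, Halt}| = 6.

6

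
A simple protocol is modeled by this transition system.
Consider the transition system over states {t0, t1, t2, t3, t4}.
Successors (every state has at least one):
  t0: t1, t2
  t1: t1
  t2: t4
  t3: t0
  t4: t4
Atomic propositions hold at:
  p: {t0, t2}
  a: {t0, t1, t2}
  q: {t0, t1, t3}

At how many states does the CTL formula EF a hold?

4

EF a: least fixpoint, start Z0 = {t0, t1, t2}, add states with some successor in Z. Z1 = {t0, t1, t2, t3}; fixed.
Sat(EF a) = {t0, t1, t2, t3}
|Sat(EF a)| = |{t0, t1, t2, t3}| = 4.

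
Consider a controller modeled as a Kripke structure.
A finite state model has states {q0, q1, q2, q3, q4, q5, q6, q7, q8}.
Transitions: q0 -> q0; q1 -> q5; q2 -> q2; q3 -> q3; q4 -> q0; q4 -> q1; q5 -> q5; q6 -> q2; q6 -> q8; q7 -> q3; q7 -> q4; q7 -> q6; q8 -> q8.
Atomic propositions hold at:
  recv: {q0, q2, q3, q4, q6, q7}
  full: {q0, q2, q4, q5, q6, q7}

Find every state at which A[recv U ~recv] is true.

{q1, q5, q8}

Sat(~recv) = {q1, q5, q8}
A[recv U ~recv]: least fixpoint, start Z0 = Sat(~recv) = {q1, q5, q8}, add states in Sat(recv) with every successor in Z. Already a fixed point.
Sat(A[recv U ~recv]) = {q1, q5, q8}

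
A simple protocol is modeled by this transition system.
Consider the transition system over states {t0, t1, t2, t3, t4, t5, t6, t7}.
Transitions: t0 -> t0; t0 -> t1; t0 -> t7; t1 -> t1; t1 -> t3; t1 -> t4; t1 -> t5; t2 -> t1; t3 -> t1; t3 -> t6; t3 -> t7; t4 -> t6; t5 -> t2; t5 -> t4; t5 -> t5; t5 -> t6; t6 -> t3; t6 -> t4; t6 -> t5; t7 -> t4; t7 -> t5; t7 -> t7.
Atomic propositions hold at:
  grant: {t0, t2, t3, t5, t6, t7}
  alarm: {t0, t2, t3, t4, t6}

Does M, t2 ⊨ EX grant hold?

Sat(EX grant) = {s : some successor in {t0, t2, t3, t5, t6, t7}} = {t0, t1, t3, t4, t5, t6, t7}
t2 ∉ Sat(EX grant) = {t0, t1, t3, t4, t5, t6, t7}, so the formula does not hold at t2.

No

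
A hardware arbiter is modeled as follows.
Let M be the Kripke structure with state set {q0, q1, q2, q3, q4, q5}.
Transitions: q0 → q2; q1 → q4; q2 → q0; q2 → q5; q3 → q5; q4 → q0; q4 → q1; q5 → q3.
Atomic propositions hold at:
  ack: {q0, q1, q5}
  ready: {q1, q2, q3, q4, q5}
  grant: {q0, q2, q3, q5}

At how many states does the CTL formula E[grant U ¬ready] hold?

Sat(¬ready) = {q0}
E[grant U ¬ready]: least fixpoint, start Z0 = Sat(¬ready) = {q0}, add states in Sat(grant) with some successor in Z. Z1 = {q0, q2}; fixed.
Sat(E[grant U ¬ready]) = {q0, q2}
|Sat(E[grant U ¬ready])| = |{q0, q2}| = 2.

2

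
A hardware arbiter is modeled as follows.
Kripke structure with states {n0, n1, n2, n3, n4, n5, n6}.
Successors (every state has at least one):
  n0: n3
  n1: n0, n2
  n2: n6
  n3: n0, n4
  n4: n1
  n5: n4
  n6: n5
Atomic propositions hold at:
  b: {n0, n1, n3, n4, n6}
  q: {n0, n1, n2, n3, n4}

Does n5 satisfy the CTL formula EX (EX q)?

Sat(EX q) = {s : some successor in {n0, n1, n2, n3, n4}} = {n0, n1, n3, n4, n5}
Sat(EX (EX q)) = {s : some successor in {n0, n1, n3, n4, n5}} = {n0, n1, n3, n4, n5, n6}
n5 ∈ Sat(EX (EX q)) = {n0, n1, n3, n4, n5, n6}, so the formula holds at n5.

Yes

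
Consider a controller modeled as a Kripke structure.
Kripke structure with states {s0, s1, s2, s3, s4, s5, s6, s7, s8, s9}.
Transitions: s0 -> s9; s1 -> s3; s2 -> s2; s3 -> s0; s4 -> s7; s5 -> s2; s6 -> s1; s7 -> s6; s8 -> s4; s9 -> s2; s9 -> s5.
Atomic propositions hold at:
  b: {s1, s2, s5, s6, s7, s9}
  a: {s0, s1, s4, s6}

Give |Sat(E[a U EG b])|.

EG b: greatest fixpoint, start Z0 = {s1, s2, s5, s6, s7, s9}, keep only states in Sat with some successor in Z. Z1 = {s2, s5, s6, s7, s9}; Z2 = {s2, s5, s7, s9}; Z3 = {s2, s5, s9}; fixed.
Sat(EG b) = {s2, s5, s9}
E[a U EG b]: least fixpoint, start Z0 = Sat(EG b) = {s2, s5, s9}, add states in Sat(a) with some successor in Z. Z1 = {s0, s2, s5, s9}; fixed.
Sat(E[a U EG b]) = {s0, s2, s5, s9}
|Sat(E[a U EG b])| = |{s0, s2, s5, s9}| = 4.

4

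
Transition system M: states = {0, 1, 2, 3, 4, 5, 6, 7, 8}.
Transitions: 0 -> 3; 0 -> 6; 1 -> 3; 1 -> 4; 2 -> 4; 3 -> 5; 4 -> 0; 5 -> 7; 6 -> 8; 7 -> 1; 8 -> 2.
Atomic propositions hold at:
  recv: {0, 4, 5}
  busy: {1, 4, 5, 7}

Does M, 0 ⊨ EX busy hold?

No

Sat(EX busy) = {s : some successor in {1, 4, 5, 7}} = {1, 2, 3, 5, 7}
0 ∉ Sat(EX busy) = {1, 2, 3, 5, 7}, so the formula does not hold at 0.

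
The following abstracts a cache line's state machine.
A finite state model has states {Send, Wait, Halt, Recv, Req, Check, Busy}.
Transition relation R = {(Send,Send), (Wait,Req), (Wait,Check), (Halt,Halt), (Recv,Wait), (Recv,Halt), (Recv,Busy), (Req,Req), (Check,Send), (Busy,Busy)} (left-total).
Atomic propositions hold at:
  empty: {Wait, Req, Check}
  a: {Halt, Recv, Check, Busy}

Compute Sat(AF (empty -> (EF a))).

{Send, Wait, Halt, Recv, Check, Busy}

EF a: least fixpoint, start Z0 = {Halt, Recv, Check, Busy}, add states with some successor in Z. Z1 = {Wait, Halt, Recv, Check, Busy}; fixed.
Sat(EF a) = {Wait, Halt, Recv, Check, Busy}
Sat(empty -> (EF a)) = {Send, Wait, Halt, Recv, Check, Busy}
AF (empty -> (EF a)): least fixpoint, start Z0 = {Send, Wait, Halt, Recv, Check, Busy}, add states with every successor in Z. Already a fixed point.
Sat(AF (empty -> (EF a))) = {Send, Wait, Halt, Recv, Check, Busy}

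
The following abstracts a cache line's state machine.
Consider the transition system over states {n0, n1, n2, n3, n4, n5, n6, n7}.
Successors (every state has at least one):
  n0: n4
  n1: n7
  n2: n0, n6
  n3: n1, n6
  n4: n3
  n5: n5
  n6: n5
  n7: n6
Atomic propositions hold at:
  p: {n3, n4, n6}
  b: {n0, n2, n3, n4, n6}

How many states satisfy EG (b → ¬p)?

Sat(¬p) = {n0, n1, n2, n5, n7}
Sat(b → ¬p) = {n0, n1, n2, n5, n7}
EG (b → ¬p): greatest fixpoint, start Z0 = {n0, n1, n2, n5, n7}, keep only states in Sat with some successor in Z. Z1 = {n1, n2, n5}; Z2 = {n5}; fixed.
Sat(EG (b → ¬p)) = {n5}
|Sat(EG (b → ¬p))| = |{n5}| = 1.

1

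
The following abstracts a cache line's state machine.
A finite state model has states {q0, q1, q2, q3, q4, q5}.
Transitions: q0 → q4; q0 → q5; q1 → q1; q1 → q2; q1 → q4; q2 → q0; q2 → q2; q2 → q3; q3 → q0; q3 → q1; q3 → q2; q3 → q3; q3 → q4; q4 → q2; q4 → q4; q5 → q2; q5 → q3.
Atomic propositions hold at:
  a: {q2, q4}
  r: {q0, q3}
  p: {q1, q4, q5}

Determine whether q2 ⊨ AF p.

No

AF p: least fixpoint, start Z0 = {q1, q4, q5}, add states with every successor in Z. Z1 = {q0, q1, q4, q5}; fixed.
Sat(AF p) = {q0, q1, q4, q5}
q2 ∉ Sat(AF p) = {q0, q1, q4, q5}, so the formula does not hold at q2.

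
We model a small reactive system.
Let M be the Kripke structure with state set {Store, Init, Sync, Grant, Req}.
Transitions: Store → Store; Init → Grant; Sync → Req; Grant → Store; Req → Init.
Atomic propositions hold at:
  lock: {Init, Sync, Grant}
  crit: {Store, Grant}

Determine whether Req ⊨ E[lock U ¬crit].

Sat(¬crit) = {Init, Sync, Req}
E[lock U ¬crit]: least fixpoint, start Z0 = Sat(¬crit) = {Init, Sync, Req}, add states in Sat(lock) with some successor in Z. Already a fixed point.
Sat(E[lock U ¬crit]) = {Init, Sync, Req}
Req ∈ Sat(E[lock U ¬crit]) = {Init, Sync, Req}, so the formula holds at Req.

Yes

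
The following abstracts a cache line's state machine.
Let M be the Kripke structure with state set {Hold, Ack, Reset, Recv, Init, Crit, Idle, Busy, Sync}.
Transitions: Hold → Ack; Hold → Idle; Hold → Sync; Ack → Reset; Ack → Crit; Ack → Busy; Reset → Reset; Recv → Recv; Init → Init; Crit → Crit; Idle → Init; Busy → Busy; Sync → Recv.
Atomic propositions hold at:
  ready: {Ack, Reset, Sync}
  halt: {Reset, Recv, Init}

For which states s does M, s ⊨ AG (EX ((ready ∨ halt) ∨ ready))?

{Reset, Recv, Init, Idle, Sync}

Sat(ready ∨ halt) = {Ack, Reset, Recv, Init, Sync}
Sat((ready ∨ halt) ∨ ready) = {Ack, Reset, Recv, Init, Sync}
Sat(EX ((ready ∨ halt) ∨ ready)) = {s : some successor in {Ack, Reset, Recv, Init, Sync}} = {Hold, Ack, Reset, Recv, Init, Idle, Sync}
AG (EX ((ready ∨ halt) ∨ ready)): greatest fixpoint, start Z0 = {Hold, Ack, Reset, Recv, Init, Idle, Sync}, keep only states in Sat with every successor in Z. Z1 = {Hold, Reset, Recv, Init, Idle, Sync}; Z2 = {Reset, Recv, Init, Idle, Sync}; fixed.
Sat(AG (EX ((ready ∨ halt) ∨ ready))) = {Reset, Recv, Init, Idle, Sync}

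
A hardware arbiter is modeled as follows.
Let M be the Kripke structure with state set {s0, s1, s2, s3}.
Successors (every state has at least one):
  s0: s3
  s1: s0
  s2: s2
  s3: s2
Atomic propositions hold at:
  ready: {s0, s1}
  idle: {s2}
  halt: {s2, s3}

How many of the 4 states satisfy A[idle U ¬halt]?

Sat(¬halt) = {s0, s1}
A[idle U ¬halt]: least fixpoint, start Z0 = Sat(¬halt) = {s0, s1}, add states in Sat(idle) with every successor in Z. Already a fixed point.
Sat(A[idle U ¬halt]) = {s0, s1}
|Sat(A[idle U ¬halt])| = |{s0, s1}| = 2.

2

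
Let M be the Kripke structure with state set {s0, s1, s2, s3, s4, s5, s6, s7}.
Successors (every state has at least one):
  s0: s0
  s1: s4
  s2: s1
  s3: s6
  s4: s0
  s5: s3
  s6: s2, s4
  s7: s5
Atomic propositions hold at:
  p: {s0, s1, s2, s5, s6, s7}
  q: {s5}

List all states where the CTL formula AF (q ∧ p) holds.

{s5, s7}

Sat(q ∧ p) = {s5}
AF (q ∧ p): least fixpoint, start Z0 = {s5}, add states with every successor in Z. Z1 = {s5, s7}; fixed.
Sat(AF (q ∧ p)) = {s5, s7}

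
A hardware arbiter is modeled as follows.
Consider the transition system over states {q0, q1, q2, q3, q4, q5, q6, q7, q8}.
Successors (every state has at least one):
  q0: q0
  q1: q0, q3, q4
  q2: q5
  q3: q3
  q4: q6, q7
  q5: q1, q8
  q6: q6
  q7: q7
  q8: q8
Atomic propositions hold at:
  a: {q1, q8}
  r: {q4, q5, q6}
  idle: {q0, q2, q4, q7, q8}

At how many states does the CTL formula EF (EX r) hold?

5

Sat(EX r) = {s : some successor in {q4, q5, q6}} = {q1, q2, q4, q6}
EF (EX r): least fixpoint, start Z0 = {q1, q2, q4, q6}, add states with some successor in Z. Z1 = {q1, q2, q4, q5, q6}; fixed.
Sat(EF (EX r)) = {q1, q2, q4, q5, q6}
|Sat(EF (EX r))| = |{q1, q2, q4, q5, q6}| = 5.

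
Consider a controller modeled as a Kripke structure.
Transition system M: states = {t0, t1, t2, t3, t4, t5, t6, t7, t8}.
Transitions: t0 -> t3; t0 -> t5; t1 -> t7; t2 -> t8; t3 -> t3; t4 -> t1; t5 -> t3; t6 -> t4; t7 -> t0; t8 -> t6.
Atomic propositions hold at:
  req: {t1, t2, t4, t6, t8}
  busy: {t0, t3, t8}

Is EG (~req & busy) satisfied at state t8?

No

Sat(~req) = {t0, t3, t5, t7}
Sat(~req & busy) = {t0, t3}
EG (~req & busy): greatest fixpoint, start Z0 = {t0, t3}, keep only states in Sat with some successor in Z. Already a fixed point.
Sat(EG (~req & busy)) = {t0, t3}
t8 ∉ Sat(EG (~req & busy)) = {t0, t3}, so the formula does not hold at t8.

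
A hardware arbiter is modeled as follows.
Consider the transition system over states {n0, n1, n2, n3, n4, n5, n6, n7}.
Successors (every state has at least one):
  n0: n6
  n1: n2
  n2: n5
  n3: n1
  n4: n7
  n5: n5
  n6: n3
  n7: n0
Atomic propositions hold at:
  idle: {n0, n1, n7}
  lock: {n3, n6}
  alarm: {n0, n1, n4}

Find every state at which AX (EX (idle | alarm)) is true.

{n4, n6}

Sat(idle | alarm) = {n0, n1, n4, n7}
Sat(EX (idle | alarm)) = {s : some successor in {n0, n1, n4, n7}} = {n3, n4, n7}
Sat(AX (EX (idle | alarm))) = {s : every successor in {n3, n4, n7}} = {n4, n6}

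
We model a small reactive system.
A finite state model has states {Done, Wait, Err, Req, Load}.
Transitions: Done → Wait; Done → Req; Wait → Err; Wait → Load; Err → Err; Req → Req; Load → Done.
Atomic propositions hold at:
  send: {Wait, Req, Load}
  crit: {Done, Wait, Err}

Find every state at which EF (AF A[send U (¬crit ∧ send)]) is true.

Sat(¬crit) = {Req, Load}
Sat(¬crit ∧ send) = {Req, Load}
A[send U (¬crit ∧ send)]: least fixpoint, start Z0 = Sat((¬crit ∧ send)) = {Req, Load}, add states in Sat(send) with every successor in Z. Already a fixed point.
Sat(A[send U (¬crit ∧ send)]) = {Req, Load}
AF A[send U (¬crit ∧ send)]: least fixpoint, start Z0 = {Req, Load}, add states with every successor in Z. Already a fixed point.
Sat(AF A[send U (¬crit ∧ send)]) = {Req, Load}
EF (AF A[send U (¬crit ∧ send)]): least fixpoint, start Z0 = {Req, Load}, add states with some successor in Z. Z1 = {Done, Wait, Req, Load}; fixed.
Sat(EF (AF A[send U (¬crit ∧ send)])) = {Done, Wait, Req, Load}

{Done, Wait, Req, Load}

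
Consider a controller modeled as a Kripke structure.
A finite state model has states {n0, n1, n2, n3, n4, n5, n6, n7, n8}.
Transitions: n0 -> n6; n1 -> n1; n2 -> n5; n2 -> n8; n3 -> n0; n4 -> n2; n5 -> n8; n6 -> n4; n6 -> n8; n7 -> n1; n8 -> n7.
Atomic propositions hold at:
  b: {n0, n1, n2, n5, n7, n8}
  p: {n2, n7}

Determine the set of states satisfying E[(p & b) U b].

{n0, n1, n2, n5, n7, n8}

Sat(p & b) = {n2, n7}
E[(p & b) U b]: least fixpoint, start Z0 = Sat(b) = {n0, n1, n2, n5, n7, n8}, add states in Sat(p & b) with some successor in Z. Already a fixed point.
Sat(E[(p & b) U b]) = {n0, n1, n2, n5, n7, n8}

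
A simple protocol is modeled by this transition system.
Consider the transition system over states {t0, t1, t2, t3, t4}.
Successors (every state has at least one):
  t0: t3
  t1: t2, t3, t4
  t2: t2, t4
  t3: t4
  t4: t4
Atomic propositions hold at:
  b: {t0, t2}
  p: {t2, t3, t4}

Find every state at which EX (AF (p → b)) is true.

{t1, t2}

Sat(p → b) = {t0, t1, t2}
AF (p → b): least fixpoint, start Z0 = {t0, t1, t2}, add states with every successor in Z. Already a fixed point.
Sat(AF (p → b)) = {t0, t1, t2}
Sat(EX (AF (p → b))) = {s : some successor in {t0, t1, t2}} = {t1, t2}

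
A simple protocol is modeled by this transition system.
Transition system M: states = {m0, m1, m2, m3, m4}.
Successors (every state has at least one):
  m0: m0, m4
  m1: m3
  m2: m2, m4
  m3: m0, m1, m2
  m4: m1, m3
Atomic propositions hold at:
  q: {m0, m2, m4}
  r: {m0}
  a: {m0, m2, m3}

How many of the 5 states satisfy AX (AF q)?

2

AF q: least fixpoint, start Z0 = {m0, m2, m4}, add states with every successor in Z. Already a fixed point.
Sat(AF q) = {m0, m2, m4}
Sat(AX (AF q)) = {s : every successor in {m0, m2, m4}} = {m0, m2}
|Sat(AX (AF q))| = |{m0, m2}| = 2.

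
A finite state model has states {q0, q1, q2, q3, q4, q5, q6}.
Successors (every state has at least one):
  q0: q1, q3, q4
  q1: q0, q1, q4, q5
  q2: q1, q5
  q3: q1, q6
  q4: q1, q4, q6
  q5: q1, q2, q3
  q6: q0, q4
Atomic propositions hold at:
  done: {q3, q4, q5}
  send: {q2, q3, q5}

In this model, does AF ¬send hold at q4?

Yes

Sat(¬send) = {q0, q1, q4, q6}
AF ¬send: least fixpoint, start Z0 = {q0, q1, q4, q6}, add states with every successor in Z. Z1 = {q0, q1, q3, q4, q6}; fixed.
Sat(AF ¬send) = {q0, q1, q3, q4, q6}
q4 ∈ Sat(AF ¬send) = {q0, q1, q3, q4, q6}, so the formula holds at q4.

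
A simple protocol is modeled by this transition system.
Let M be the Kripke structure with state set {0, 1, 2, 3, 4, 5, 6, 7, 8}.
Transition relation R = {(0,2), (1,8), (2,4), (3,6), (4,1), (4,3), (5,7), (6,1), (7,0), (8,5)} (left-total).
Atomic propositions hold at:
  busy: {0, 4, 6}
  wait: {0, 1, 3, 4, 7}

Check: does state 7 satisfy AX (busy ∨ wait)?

Sat(busy ∨ wait) = {0, 1, 3, 4, 6, 7}
Sat(AX (busy ∨ wait)) = {s : every successor in {0, 1, 3, 4, 6, 7}} = {2, 3, 4, 5, 6, 7}
7 ∈ Sat(AX (busy ∨ wait)) = {2, 3, 4, 5, 6, 7}, so the formula holds at 7.

Yes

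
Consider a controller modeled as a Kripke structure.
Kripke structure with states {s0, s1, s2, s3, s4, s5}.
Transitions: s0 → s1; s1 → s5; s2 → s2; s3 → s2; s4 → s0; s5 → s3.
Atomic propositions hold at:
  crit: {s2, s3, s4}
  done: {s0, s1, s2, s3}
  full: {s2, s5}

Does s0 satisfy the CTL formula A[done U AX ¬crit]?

Sat(¬crit) = {s0, s1, s5}
Sat(AX ¬crit) = {s : every successor in {s0, s1, s5}} = {s0, s1, s4}
A[done U AX ¬crit]: least fixpoint, start Z0 = Sat(AX ¬crit) = {s0, s1, s4}, add states in Sat(done) with every successor in Z. Already a fixed point.
Sat(A[done U AX ¬crit]) = {s0, s1, s4}
s0 ∈ Sat(A[done U AX ¬crit]) = {s0, s1, s4}, so the formula holds at s0.

Yes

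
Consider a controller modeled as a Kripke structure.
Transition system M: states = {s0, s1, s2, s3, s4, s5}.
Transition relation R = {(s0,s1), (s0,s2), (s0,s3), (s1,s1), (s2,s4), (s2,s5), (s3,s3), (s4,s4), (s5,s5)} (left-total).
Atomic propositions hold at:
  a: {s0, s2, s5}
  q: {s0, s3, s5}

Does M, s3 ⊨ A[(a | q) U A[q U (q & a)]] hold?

No

Sat(a | q) = {s0, s2, s3, s5}
Sat(q & a) = {s0, s5}
A[q U (q & a)]: least fixpoint, start Z0 = Sat((q & a)) = {s0, s5}, add states in Sat(q) with every successor in Z. Already a fixed point.
Sat(A[q U (q & a)]) = {s0, s5}
A[(a | q) U A[q U (q & a)]]: least fixpoint, start Z0 = Sat(A[q U (q & a)]) = {s0, s5}, add states in Sat(a | q) with every successor in Z. Already a fixed point.
Sat(A[(a | q) U A[q U (q & a)]]) = {s0, s5}
s3 ∉ Sat(A[(a | q) U A[q U (q & a)]]) = {s0, s5}, so the formula does not hold at s3.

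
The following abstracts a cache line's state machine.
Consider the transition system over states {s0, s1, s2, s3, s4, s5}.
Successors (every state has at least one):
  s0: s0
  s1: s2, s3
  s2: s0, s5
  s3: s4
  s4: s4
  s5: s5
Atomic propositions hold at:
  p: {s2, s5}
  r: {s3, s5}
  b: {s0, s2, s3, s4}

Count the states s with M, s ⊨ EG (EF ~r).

5

Sat(~r) = {s0, s1, s2, s4}
EF ~r: least fixpoint, start Z0 = {s0, s1, s2, s4}, add states with some successor in Z. Z1 = {s0, s1, s2, s3, s4}; fixed.
Sat(EF ~r) = {s0, s1, s2, s3, s4}
EG (EF ~r): greatest fixpoint, start Z0 = {s0, s1, s2, s3, s4}, keep only states in Sat with some successor in Z. Already a fixed point.
Sat(EG (EF ~r)) = {s0, s1, s2, s3, s4}
|Sat(EG (EF ~r))| = |{s0, s1, s2, s3, s4}| = 5.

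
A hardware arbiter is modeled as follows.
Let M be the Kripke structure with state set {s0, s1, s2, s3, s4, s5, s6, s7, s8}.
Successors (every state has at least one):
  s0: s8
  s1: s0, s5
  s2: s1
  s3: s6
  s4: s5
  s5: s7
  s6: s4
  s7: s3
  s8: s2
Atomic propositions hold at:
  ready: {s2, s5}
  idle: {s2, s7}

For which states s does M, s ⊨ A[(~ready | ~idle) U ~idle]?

{s0, s1, s3, s4, s5, s6, s7, s8}

Sat(~ready) = {s0, s1, s3, s4, s6, s7, s8}
Sat(~idle) = {s0, s1, s3, s4, s5, s6, s8}
Sat(~ready | ~idle) = {s0, s1, s3, s4, s5, s6, s7, s8}
A[(~ready | ~idle) U ~idle]: least fixpoint, start Z0 = Sat(~idle) = {s0, s1, s3, s4, s5, s6, s8}, add states in Sat(~ready | ~idle) with every successor in Z. Z1 = {s0, s1, s3, s4, s5, s6, s7, s8}; fixed.
Sat(A[(~ready | ~idle) U ~idle]) = {s0, s1, s3, s4, s5, s6, s7, s8}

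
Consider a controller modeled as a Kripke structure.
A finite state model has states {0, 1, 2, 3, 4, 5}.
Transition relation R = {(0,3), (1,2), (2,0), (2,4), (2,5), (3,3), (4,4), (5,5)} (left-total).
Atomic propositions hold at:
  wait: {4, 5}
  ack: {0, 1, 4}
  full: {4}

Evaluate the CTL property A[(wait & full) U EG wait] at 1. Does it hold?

Sat(wait & full) = {4}
EG wait: greatest fixpoint, start Z0 = {4, 5}, keep only states in Sat with some successor in Z. Already a fixed point.
Sat(EG wait) = {4, 5}
A[(wait & full) U EG wait]: least fixpoint, start Z0 = Sat(EG wait) = {4, 5}, add states in Sat(wait & full) with every successor in Z. Already a fixed point.
Sat(A[(wait & full) U EG wait]) = {4, 5}
1 ∉ Sat(A[(wait & full) U EG wait]) = {4, 5}, so the formula does not hold at 1.

No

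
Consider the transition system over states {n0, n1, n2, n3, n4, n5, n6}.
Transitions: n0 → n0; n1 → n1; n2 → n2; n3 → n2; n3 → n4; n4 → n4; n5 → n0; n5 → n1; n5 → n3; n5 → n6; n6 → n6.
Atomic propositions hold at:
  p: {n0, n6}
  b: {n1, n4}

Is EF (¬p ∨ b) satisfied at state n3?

Sat(¬p) = {n1, n2, n3, n4, n5}
Sat(¬p ∨ b) = {n1, n2, n3, n4, n5}
EF (¬p ∨ b): least fixpoint, start Z0 = {n1, n2, n3, n4, n5}, add states with some successor in Z. Already a fixed point.
Sat(EF (¬p ∨ b)) = {n1, n2, n3, n4, n5}
n3 ∈ Sat(EF (¬p ∨ b)) = {n1, n2, n3, n4, n5}, so the formula holds at n3.

Yes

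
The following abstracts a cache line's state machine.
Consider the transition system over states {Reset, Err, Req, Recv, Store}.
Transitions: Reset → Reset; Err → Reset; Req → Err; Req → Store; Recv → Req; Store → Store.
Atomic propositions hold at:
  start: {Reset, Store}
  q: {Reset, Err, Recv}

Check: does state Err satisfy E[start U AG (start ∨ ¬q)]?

No

Sat(¬q) = {Req, Store}
Sat(start ∨ ¬q) = {Reset, Req, Store}
AG (start ∨ ¬q): greatest fixpoint, start Z0 = {Reset, Req, Store}, keep only states in Sat with every successor in Z. Z1 = {Reset, Store}; fixed.
Sat(AG (start ∨ ¬q)) = {Reset, Store}
E[start U AG (start ∨ ¬q)]: least fixpoint, start Z0 = Sat(AG (start ∨ ¬q)) = {Reset, Store}, add states in Sat(start) with some successor in Z. Already a fixed point.
Sat(E[start U AG (start ∨ ¬q)]) = {Reset, Store}
Err ∉ Sat(E[start U AG (start ∨ ¬q)]) = {Reset, Store}, so the formula does not hold at Err.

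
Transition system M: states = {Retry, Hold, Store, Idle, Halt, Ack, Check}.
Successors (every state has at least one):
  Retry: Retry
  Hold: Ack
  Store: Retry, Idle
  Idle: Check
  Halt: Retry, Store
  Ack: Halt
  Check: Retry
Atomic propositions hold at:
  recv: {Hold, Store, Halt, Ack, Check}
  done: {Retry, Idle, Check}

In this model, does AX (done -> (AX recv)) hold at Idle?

Sat(AX recv) = {s : every successor in {Hold, Store, Halt, Ack, Check}} = {Hold, Idle, Ack}
Sat(done -> (AX recv)) = {Hold, Store, Idle, Halt, Ack}
Sat(AX (done -> (AX recv))) = {s : every successor in {Hold, Store, Idle, Halt, Ack}} = {Hold, Ack}
Idle ∉ Sat(AX (done -> (AX recv))) = {Hold, Ack}, so the formula does not hold at Idle.

No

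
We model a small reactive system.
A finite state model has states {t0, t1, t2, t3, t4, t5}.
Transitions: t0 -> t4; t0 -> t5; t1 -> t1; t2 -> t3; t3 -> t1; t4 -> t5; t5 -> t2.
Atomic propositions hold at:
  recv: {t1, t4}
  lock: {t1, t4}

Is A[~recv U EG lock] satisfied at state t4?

No

Sat(~recv) = {t0, t2, t3, t5}
EG lock: greatest fixpoint, start Z0 = {t1, t4}, keep only states in Sat with some successor in Z. Z1 = {t1}; fixed.
Sat(EG lock) = {t1}
A[~recv U EG lock]: least fixpoint, start Z0 = Sat(EG lock) = {t1}, add states in Sat(~recv) with every successor in Z. Z1 = {t1, t3}; Z2 = {t1, t2, t3}; Z3 = {t1, t2, t3, t5}; fixed.
Sat(A[~recv U EG lock]) = {t1, t2, t3, t5}
t4 ∉ Sat(A[~recv U EG lock]) = {t1, t2, t3, t5}, so the formula does not hold at t4.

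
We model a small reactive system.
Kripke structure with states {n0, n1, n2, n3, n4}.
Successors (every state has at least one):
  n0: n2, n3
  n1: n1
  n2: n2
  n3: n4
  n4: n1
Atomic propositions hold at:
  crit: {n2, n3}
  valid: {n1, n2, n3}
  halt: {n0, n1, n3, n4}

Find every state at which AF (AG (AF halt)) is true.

{n1, n3, n4}

AF halt: least fixpoint, start Z0 = {n0, n1, n3, n4}, add states with every successor in Z. Already a fixed point.
Sat(AF halt) = {n0, n1, n3, n4}
AG (AF halt): greatest fixpoint, start Z0 = {n0, n1, n3, n4}, keep only states in Sat with every successor in Z. Z1 = {n1, n3, n4}; fixed.
Sat(AG (AF halt)) = {n1, n3, n4}
AF (AG (AF halt)): least fixpoint, start Z0 = {n1, n3, n4}, add states with every successor in Z. Already a fixed point.
Sat(AF (AG (AF halt))) = {n1, n3, n4}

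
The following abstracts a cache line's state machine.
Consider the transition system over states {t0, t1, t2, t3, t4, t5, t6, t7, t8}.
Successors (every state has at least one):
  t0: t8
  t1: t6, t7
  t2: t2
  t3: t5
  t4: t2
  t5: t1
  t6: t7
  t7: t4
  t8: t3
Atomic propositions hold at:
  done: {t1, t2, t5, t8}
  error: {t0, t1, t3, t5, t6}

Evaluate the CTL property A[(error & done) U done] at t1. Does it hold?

Sat(error & done) = {t1, t5}
A[(error & done) U done]: least fixpoint, start Z0 = Sat(done) = {t1, t2, t5, t8}, add states in Sat(error & done) with every successor in Z. Already a fixed point.
Sat(A[(error & done) U done]) = {t1, t2, t5, t8}
t1 ∈ Sat(A[(error & done) U done]) = {t1, t2, t5, t8}, so the formula holds at t1.

Yes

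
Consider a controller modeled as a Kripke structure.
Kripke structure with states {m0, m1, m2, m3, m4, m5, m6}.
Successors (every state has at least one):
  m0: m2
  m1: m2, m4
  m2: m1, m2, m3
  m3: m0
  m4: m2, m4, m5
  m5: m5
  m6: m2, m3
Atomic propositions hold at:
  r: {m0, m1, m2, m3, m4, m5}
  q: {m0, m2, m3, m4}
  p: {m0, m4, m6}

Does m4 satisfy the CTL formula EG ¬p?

Sat(¬p) = {m1, m2, m3, m5}
EG ¬p: greatest fixpoint, start Z0 = {m1, m2, m3, m5}, keep only states in Sat with some successor in Z. Z1 = {m1, m2, m5}; fixed.
Sat(EG ¬p) = {m1, m2, m5}
m4 ∉ Sat(EG ¬p) = {m1, m2, m5}, so the formula does not hold at m4.

No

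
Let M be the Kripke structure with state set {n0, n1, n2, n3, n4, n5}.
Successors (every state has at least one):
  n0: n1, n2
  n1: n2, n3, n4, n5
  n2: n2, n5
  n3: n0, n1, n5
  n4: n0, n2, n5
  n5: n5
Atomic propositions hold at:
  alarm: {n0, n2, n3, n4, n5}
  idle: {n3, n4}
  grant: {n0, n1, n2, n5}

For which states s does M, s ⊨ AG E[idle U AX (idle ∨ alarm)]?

{n2, n5}

Sat(idle ∨ alarm) = {n0, n2, n3, n4, n5}
Sat(AX (idle ∨ alarm)) = {s : every successor in {n0, n2, n3, n4, n5}} = {n1, n2, n4, n5}
E[idle U AX (idle ∨ alarm)]: least fixpoint, start Z0 = Sat(AX (idle ∨ alarm)) = {n1, n2, n4, n5}, add states in Sat(idle) with some successor in Z. Z1 = {n1, n2, n3, n4, n5}; fixed.
Sat(E[idle U AX (idle ∨ alarm)]) = {n1, n2, n3, n4, n5}
AG E[idle U AX (idle ∨ alarm)]: greatest fixpoint, start Z0 = {n1, n2, n3, n4, n5}, keep only states in Sat with every successor in Z. Z1 = {n1, n2, n5}; Z2 = {n2, n5}; fixed.
Sat(AG E[idle U AX (idle ∨ alarm)]) = {n2, n5}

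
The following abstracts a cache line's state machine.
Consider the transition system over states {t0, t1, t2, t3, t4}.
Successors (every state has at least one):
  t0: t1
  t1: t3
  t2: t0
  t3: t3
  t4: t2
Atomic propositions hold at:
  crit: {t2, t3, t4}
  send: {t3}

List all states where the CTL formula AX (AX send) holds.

Sat(AX send) = {s : every successor in {t3}} = {t1, t3}
Sat(AX (AX send)) = {s : every successor in {t1, t3}} = {t0, t1, t3}

{t0, t1, t3}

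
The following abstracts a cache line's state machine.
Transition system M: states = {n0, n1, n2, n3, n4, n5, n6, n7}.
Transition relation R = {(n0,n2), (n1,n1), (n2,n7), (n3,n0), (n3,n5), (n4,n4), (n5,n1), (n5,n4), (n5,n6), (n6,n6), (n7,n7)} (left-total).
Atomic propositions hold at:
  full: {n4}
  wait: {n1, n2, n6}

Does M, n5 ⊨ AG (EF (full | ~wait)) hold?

Sat(~wait) = {n0, n3, n4, n5, n7}
Sat(full | ~wait) = {n0, n3, n4, n5, n7}
EF (full | ~wait): least fixpoint, start Z0 = {n0, n3, n4, n5, n7}, add states with some successor in Z. Z1 = {n0, n2, n3, n4, n5, n7}; fixed.
Sat(EF (full | ~wait)) = {n0, n2, n3, n4, n5, n7}
AG (EF (full | ~wait)): greatest fixpoint, start Z0 = {n0, n2, n3, n4, n5, n7}, keep only states in Sat with every successor in Z. Z1 = {n0, n2, n3, n4, n7}; Z2 = {n0, n2, n4, n7}; fixed.
Sat(AG (EF (full | ~wait))) = {n0, n2, n4, n7}
n5 ∉ Sat(AG (EF (full | ~wait))) = {n0, n2, n4, n7}, so the formula does not hold at n5.

No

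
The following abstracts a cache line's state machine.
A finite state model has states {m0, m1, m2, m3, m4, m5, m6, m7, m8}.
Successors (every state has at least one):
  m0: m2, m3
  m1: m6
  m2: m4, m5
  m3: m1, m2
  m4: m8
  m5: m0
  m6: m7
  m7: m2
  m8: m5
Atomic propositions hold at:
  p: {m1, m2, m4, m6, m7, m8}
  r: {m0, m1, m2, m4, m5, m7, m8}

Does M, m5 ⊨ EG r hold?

EG r: greatest fixpoint, start Z0 = {m0, m1, m2, m4, m5, m7, m8}, keep only states in Sat with some successor in Z. Z1 = {m0, m2, m4, m5, m7, m8}; fixed.
Sat(EG r) = {m0, m2, m4, m5, m7, m8}
m5 ∈ Sat(EG r) = {m0, m2, m4, m5, m7, m8}, so the formula holds at m5.

Yes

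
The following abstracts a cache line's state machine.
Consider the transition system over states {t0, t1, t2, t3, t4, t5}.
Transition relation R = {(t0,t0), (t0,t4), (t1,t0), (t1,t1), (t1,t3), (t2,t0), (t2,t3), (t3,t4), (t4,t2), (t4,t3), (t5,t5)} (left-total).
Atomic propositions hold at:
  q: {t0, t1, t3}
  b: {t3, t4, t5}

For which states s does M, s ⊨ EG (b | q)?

{t0, t1, t3, t4, t5}

Sat(b | q) = {t0, t1, t3, t4, t5}
EG (b | q): greatest fixpoint, start Z0 = {t0, t1, t3, t4, t5}, keep only states in Sat with some successor in Z. Already a fixed point.
Sat(EG (b | q)) = {t0, t1, t3, t4, t5}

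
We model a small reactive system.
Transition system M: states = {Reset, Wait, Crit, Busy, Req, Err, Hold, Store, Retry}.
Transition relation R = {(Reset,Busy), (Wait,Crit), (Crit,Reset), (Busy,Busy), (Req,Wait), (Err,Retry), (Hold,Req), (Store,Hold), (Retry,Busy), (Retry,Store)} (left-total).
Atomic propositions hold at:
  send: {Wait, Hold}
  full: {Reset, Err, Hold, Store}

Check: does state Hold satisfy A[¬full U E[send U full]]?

Yes

Sat(¬full) = {Wait, Crit, Busy, Req, Retry}
E[send U full]: least fixpoint, start Z0 = Sat(full) = {Reset, Err, Hold, Store}, add states in Sat(send) with some successor in Z. Already a fixed point.
Sat(E[send U full]) = {Reset, Err, Hold, Store}
A[¬full U E[send U full]]: least fixpoint, start Z0 = Sat(E[send U full]) = {Reset, Err, Hold, Store}, add states in Sat(¬full) with every successor in Z. Z1 = {Reset, Crit, Err, Hold, Store}; Z2 = {Reset, Wait, Crit, Err, Hold, Store}; Z3 = {Reset, Wait, Crit, Req, Err, Hold, Store}; fixed.
Sat(A[¬full U E[send U full]]) = {Reset, Wait, Crit, Req, Err, Hold, Store}
Hold ∈ Sat(A[¬full U E[send U full]]) = {Reset, Wait, Crit, Req, Err, Hold, Store}, so the formula holds at Hold.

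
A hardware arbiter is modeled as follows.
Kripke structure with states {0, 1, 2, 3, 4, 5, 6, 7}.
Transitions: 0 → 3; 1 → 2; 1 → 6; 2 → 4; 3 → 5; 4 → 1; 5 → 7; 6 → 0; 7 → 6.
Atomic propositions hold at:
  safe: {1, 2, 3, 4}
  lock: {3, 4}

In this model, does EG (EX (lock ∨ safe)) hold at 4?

Sat(lock ∨ safe) = {1, 2, 3, 4}
Sat(EX (lock ∨ safe)) = {s : some successor in {1, 2, 3, 4}} = {0, 1, 2, 4}
EG (EX (lock ∨ safe)): greatest fixpoint, start Z0 = {0, 1, 2, 4}, keep only states in Sat with some successor in Z. Z1 = {1, 2, 4}; fixed.
Sat(EG (EX (lock ∨ safe))) = {1, 2, 4}
4 ∈ Sat(EG (EX (lock ∨ safe))) = {1, 2, 4}, so the formula holds at 4.

Yes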